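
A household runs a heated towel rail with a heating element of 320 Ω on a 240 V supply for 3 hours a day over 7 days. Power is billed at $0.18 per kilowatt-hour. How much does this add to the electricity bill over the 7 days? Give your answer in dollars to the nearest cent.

$0.68

Power = V²/R = 240²/320 = 180 W = 0.18 kW
Runtime = 3 h/day × 7 days = 21 h
Energy = 0.18 kW × 21 h = 3.78 kWh
Cost = 3.78 kWh × $0.18/kWh = $0.68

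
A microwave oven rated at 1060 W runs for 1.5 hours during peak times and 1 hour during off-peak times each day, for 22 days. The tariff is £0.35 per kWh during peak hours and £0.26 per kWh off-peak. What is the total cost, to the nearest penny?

£18.31

Peak energy = 1.06 kW × 1.5 h × 22 = 34.98 kWh
Off-peak energy = 1.06 kW × 1 h × 22 = 23.32 kWh
Cost = 34.98 × £0.35 + 23.32 × £0.26 = £12.243 + £6.0632 = £18.31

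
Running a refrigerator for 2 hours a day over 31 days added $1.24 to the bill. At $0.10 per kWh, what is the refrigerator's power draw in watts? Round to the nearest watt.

200 W

Energy = $1.24 ÷ $0.10/kWh = 12.4 kWh
Runtime = 2 h/day × 31 days = 62 h
Power = 12.4 kWh ÷ 62 h = 0.2 kW = 200 W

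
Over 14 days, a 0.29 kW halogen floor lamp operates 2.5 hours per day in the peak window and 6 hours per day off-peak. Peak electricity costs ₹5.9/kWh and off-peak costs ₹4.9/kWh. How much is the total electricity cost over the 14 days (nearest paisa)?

₹179.25

Peak energy = 0.29 kW × 2.5 h × 14 = 10.15 kWh
Off-peak energy = 0.29 kW × 6 h × 14 = 24.36 kWh
Cost = 10.15 × ₹5.9 + 24.36 × ₹4.9 = ₹59.885 + ₹119.364 = ₹179.25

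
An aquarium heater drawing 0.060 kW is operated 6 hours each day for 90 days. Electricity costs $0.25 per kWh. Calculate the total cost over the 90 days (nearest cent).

Runtime = 6 h/day × 90 days = 540 h
Energy = 0.06 kW × 540 h = 32.4 kWh
Cost = 32.4 kWh × $0.25/kWh = $8.10

$8.10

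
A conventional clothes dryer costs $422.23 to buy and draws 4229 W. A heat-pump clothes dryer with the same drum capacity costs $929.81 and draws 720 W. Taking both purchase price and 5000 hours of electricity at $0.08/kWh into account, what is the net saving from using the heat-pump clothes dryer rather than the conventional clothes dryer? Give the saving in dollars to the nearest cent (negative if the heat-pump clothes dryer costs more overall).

$896.02

conventional clothes dryer: $422.23 + (4229/1000) kW × 5000 h × $0.08 = $422.23 + $1691.6 = $2113.83
heat-pump clothes dryer: $929.81 + (720/1000) kW × 5000 h × $0.08 = $929.81 + $288 = $1217.81
Saving = $2113.83 − $1217.81 = $896.02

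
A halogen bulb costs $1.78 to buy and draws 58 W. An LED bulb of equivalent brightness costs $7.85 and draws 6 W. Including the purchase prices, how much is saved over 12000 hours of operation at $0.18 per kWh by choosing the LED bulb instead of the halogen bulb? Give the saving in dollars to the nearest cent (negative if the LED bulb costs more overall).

$106.25

halogen bulb: $1.78 + (58/1000) kW × 12000 h × $0.18 = $1.78 + $125.28 = $127.06
LED bulb: $7.85 + (6/1000) kW × 12000 h × $0.18 = $7.85 + $12.96 = $20.81
Saving = $127.06 − $20.81 = $106.25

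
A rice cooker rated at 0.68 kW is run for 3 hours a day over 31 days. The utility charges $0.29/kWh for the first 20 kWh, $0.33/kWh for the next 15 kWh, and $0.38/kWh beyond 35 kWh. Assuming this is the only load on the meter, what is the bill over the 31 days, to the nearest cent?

$21.48

Runtime = 3 h/day × 31 days = 93 h
Energy = 0.68 kW × 93 h = 63.24 kWh
Tier 1 (0–20 kWh): 20 × $0.29 = $5.8
Tier 2 (20–35 kWh): 15 × $0.33 = $4.95
Above 35 kWh: 28.24 × $0.38 = $10.7312
Bill = $21.48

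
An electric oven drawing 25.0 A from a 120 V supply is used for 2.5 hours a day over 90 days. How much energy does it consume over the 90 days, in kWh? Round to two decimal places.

Power = 25.0 A × 120 V = 3000 W = 3 kW
Runtime = 2.5 h/day × 90 days = 225 h
Energy = 3 kW × 225 h = 675 kWh

675.00 kWh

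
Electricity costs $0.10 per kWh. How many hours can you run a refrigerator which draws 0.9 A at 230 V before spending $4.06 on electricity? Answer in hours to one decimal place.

Power = 0.9 A × 230 V = 207 W = 0.207 kW
Energy available = $4.06 ÷ $0.10/kWh = 40.6 kWh
Hours = 40.6 kWh ÷ 0.207 kW = 196.1 h

196.1 h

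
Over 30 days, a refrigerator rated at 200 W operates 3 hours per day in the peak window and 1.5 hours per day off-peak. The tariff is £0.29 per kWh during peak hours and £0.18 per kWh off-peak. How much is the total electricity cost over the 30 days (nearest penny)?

£6.84

Peak energy = 0.2 kW × 3 h × 30 = 18 kWh
Off-peak energy = 0.2 kW × 1.5 h × 30 = 9 kWh
Cost = 18 × £0.29 + 9 × £0.18 = £5.22 + £1.62 = £6.84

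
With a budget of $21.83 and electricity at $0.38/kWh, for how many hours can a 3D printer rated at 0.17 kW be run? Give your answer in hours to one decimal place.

Energy available = $21.83 ÷ $0.38/kWh = 57.4474 kWh
Hours = 57.4474 kWh ÷ 0.17 kW = 337.9 h

337.9 h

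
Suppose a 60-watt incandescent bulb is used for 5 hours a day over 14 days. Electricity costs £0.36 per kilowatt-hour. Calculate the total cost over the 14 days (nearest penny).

Runtime = 5 h/day × 14 days = 70 h
Energy = 0.06 kW × 70 h = 4.2 kWh
Cost = 4.2 kWh × £0.36/kWh = £1.51

£1.51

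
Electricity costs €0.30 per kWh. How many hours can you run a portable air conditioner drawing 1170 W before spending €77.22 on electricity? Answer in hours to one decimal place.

Energy available = €77.22 ÷ €0.30/kWh = 257.4 kWh
Hours = 257.4 kWh ÷ 1.17 kW = 220.0 h

220.0 h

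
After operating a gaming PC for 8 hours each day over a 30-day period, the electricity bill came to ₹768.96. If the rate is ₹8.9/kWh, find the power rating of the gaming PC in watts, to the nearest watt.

360 W

Energy = ₹768.96 ÷ ₹8.9/kWh = 86.4 kWh
Runtime = 8 h/day × 30 days = 240 h
Power = 86.4 kWh ÷ 240 h = 0.36 kW = 360 W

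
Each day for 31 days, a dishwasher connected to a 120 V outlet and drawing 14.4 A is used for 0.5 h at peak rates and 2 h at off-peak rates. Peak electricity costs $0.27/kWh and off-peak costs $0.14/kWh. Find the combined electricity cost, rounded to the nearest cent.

$22.23

Power = 14.4 A × 120 V = 1728 W = 1.728 kW
Peak energy = 1.728 kW × 0.5 h × 31 = 26.784 kWh
Off-peak energy = 1.728 kW × 2 h × 31 = 107.136 kWh
Cost = 26.784 × $0.27 + 107.136 × $0.14 = $7.23168 + $14.99904 = $22.23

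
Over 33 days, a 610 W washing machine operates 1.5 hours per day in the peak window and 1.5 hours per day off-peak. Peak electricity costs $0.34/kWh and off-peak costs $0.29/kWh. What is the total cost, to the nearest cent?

Peak energy = 0.61 kW × 1.5 h × 33 = 30.195 kWh
Off-peak energy = 0.61 kW × 1.5 h × 33 = 30.195 kWh
Cost = 30.195 × $0.34 + 30.195 × $0.29 = $10.2663 + $8.75655 = $19.02

$19.02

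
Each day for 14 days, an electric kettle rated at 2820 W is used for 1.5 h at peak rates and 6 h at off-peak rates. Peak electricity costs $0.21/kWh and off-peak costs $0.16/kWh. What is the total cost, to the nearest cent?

Peak energy = 2.82 kW × 1.5 h × 14 = 59.22 kWh
Off-peak energy = 2.82 kW × 6 h × 14 = 236.88 kWh
Cost = 59.22 × $0.21 + 236.88 × $0.16 = $12.4362 + $37.9008 = $50.34

$50.34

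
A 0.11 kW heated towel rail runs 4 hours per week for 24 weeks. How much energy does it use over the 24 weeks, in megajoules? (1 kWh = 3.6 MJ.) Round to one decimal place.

38.0 MJ

Runtime = 4 h/week × 24 weeks = 96 h
Energy = 0.11 kW × 96 h = 10.56 kWh
= 10.56 × 3.6 MJ = 38.0 MJ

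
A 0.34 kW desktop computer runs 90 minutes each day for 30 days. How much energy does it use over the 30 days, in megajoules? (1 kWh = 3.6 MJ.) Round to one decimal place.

55.1 MJ

Runtime = 90 min × 30 = 2700 min = 45 h
Energy = 0.34 kW × 45 h = 15.3 kWh
= 15.3 × 3.6 MJ = 55.1 MJ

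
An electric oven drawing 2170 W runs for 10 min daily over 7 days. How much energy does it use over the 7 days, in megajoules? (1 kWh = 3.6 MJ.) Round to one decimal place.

Runtime = 10 min × 7 = 70 min = 1.166666… h
Energy = 2.17 kW × 1.166666… h = 2.531666… kWh
= 2.531666… × 3.6 MJ = 9.1 MJ

9.1 MJ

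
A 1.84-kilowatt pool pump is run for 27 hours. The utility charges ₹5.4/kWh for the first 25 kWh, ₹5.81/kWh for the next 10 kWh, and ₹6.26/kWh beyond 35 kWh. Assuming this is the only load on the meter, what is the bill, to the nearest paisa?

₹285.00

Energy = 1.84 kW × 27 h = 49.68 kWh
Tier 1 (0–25 kWh): 25 × ₹5.4 = ₹135
Tier 2 (25–35 kWh): 10 × ₹5.81 = ₹58.1
Above 35 kWh: 14.68 × ₹6.26 = ₹91.8968
Bill = ₹285.00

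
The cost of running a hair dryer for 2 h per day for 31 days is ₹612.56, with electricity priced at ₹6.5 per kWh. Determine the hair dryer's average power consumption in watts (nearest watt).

Energy = ₹612.56 ÷ ₹6.5/kWh = 94.24 kWh
Runtime = 2 h/day × 31 days = 62 h
Power = 94.24 kWh ÷ 62 h = 1.52 kW = 1520 W

1520 W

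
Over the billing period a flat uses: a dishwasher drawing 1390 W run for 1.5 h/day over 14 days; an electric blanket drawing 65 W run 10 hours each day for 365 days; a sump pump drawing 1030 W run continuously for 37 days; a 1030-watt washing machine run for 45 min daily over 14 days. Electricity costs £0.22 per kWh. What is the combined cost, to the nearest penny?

£262.22

dishwasher: Runtime = 1.5 h/day × 14 days = 21 h
dishwasher: 1.39 kW × 21 h = 29.19 kWh
electric blanket: Runtime = 10 h/day × 365 days = 3650 h
electric blanket: 0.065 kW × 3650 h = 237.25 kWh
sump pump: Runtime = 24 h × 37 = 888 h
sump pump: 1.03 kW × 888 h = 914.64 kWh
washing machine: Runtime = 45 min × 14 = 630 min = 10.5 h
washing machine: 1.03 kW × 10.5 h = 10.815 kWh
Total energy = 1191.895 kWh
Cost = 1191.895 × £0.22 = £262.22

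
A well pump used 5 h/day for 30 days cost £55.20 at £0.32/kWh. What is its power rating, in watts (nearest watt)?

Energy = £55.20 ÷ £0.32/kWh = 172.5 kWh
Runtime = 5 h/day × 30 days = 150 h
Power = 172.5 kWh ÷ 150 h = 1.15 kW = 1150 W

1150 W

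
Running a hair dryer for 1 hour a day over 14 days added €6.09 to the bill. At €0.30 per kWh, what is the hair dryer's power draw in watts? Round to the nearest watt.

1450 W

Energy = €6.09 ÷ €0.30/kWh = 20.3 kWh
Runtime = 1 h/day × 14 days = 14 h
Power = 20.3 kWh ÷ 14 h = 1.45 kW = 1450 W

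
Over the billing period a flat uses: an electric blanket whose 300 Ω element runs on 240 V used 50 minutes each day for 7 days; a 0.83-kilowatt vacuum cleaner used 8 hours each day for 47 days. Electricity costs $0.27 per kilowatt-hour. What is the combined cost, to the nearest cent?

electric blanket: Power = V²/R = 240²/300 = 192 W = 0.192 kW
electric blanket: Runtime = 50 min × 7 = 350 min = 5.833333… h
electric blanket: 0.192 kW × 5.833333… h = 1.12 kWh
vacuum cleaner: Runtime = 8 h/day × 47 days = 376 h
vacuum cleaner: 0.83 kW × 376 h = 312.08 kWh
Total energy = 313.2 kWh
Cost = 313.2 × $0.27 = $84.56

$84.56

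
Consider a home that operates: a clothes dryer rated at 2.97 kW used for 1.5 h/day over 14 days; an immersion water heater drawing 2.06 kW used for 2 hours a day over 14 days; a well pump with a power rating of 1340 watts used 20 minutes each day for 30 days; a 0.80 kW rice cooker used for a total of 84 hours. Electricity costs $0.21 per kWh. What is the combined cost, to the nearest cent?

clothes dryer: Runtime = 1.5 h/day × 14 days = 21 h
clothes dryer: 2.97 kW × 21 h = 62.37 kWh
immersion water heater: Runtime = 2 h/day × 14 days = 28 h
immersion water heater: 2.06 kW × 28 h = 57.68 kWh
well pump: Runtime = 20 min × 30 = 600 min = 10 h
well pump: 1.34 kW × 10 h = 13.4 kWh
rice cooker: 0.8 kW × 84 h = 67.2 kWh
Total energy = 200.65 kWh
Cost = 200.65 × $0.21 = $42.14

$42.14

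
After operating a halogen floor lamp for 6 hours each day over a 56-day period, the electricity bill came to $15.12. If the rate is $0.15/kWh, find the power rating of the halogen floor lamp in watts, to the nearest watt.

300 W

Energy = $15.12 ÷ $0.15/kWh = 100.8 kWh
Runtime = 6 h/day × 56 days = 336 h
Power = 100.8 kWh ÷ 336 h = 0.3 kW = 300 W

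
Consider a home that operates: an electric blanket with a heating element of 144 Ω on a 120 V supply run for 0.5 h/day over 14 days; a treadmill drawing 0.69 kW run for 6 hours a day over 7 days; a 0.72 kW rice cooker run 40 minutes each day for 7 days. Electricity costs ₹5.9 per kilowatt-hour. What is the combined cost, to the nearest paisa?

₹194.94

electric blanket: Power = V²/R = 120²/144 = 100 W = 0.1 kW
electric blanket: Runtime = 0.5 h/day × 14 days = 7 h
electric blanket: 0.1 kW × 7 h = 0.7 kWh
treadmill: Runtime = 6 h/day × 7 days = 42 h
treadmill: 0.69 kW × 42 h = 28.98 kWh
rice cooker: Runtime = 40 min × 7 = 280 min = 4.666666… h
rice cooker: 0.72 kW × 4.666666… h = 3.36 kWh
Total energy = 33.04 kWh
Cost = 33.04 × ₹5.9 = ₹194.94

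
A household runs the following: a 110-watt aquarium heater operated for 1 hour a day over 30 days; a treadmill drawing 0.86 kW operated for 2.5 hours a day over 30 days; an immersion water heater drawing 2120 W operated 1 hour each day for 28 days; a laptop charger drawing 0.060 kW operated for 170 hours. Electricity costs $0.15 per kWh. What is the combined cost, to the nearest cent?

aquarium heater: Runtime = 1 h/day × 30 days = 30 h
aquarium heater: 0.11 kW × 30 h = 3.3 kWh
treadmill: Runtime = 2.5 h/day × 30 days = 75 h
treadmill: 0.86 kW × 75 h = 64.5 kWh
immersion water heater: Runtime = 1 h/day × 28 days = 28 h
immersion water heater: 2.12 kW × 28 h = 59.36 kWh
laptop charger: 0.06 kW × 170 h = 10.2 kWh
Total energy = 137.36 kWh
Cost = 137.36 × $0.15 = $20.60

$20.60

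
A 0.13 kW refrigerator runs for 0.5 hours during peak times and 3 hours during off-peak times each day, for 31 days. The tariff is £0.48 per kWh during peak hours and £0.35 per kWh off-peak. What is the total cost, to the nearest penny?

Peak energy = 0.13 kW × 0.5 h × 31 = 2.015 kWh
Off-peak energy = 0.13 kW × 3 h × 31 = 12.09 kWh
Cost = 2.015 × £0.48 + 12.09 × £0.35 = £0.9672 + £4.2315 = £5.20

£5.20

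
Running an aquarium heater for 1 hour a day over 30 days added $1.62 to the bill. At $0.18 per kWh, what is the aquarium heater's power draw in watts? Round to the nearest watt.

300 W

Energy = $1.62 ÷ $0.18/kWh = 9 kWh
Runtime = 1 h/day × 30 days = 30 h
Power = 9 kWh ÷ 30 h = 0.3 kW = 300 W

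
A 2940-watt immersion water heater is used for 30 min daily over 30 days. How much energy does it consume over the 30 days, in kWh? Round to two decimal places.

44.10 kWh

Runtime = 30 min × 30 = 900 min = 15 h
Energy = 2.94 kW × 15 h = 44.1 kWh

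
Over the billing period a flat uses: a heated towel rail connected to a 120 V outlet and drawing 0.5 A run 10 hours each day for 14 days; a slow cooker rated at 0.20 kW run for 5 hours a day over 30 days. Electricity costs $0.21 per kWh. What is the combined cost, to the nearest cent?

heated towel rail: Power = 0.5 A × 120 V = 60 W = 0.06 kW
heated towel rail: Runtime = 10 h/day × 14 days = 140 h
heated towel rail: 0.06 kW × 140 h = 8.4 kWh
slow cooker: Runtime = 5 h/day × 30 days = 150 h
slow cooker: 0.2 kW × 150 h = 30 kWh
Total energy = 38.4 kWh
Cost = 38.4 × $0.21 = $8.06

$8.06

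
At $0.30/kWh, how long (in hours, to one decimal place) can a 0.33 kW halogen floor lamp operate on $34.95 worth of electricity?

353.0 h

Energy available = $34.95 ÷ $0.30/kWh = 116.5 kWh
Hours = 116.5 kWh ÷ 0.33 kW = 353.0 h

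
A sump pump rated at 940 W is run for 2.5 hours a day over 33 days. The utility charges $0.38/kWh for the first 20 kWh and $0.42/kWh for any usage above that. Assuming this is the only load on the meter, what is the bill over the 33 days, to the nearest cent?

Runtime = 2.5 h/day × 33 days = 82.5 h
Energy = 0.94 kW × 82.5 h = 77.55 kWh
Tier 1 (0–20 kWh): 20 × $0.38 = $7.6
Above 20 kWh: 57.55 × $0.42 = $24.171
Bill = $31.77

$31.77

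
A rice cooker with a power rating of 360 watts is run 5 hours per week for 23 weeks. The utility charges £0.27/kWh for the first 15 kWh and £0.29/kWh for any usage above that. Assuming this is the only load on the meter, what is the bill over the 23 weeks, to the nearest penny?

£11.71

Runtime = 5 h/week × 23 weeks = 115 h
Energy = 0.36 kW × 115 h = 41.4 kWh
Tier 1 (0–15 kWh): 15 × £0.27 = £4.05
Above 15 kWh: 26.4 × £0.29 = £7.656
Bill = £11.71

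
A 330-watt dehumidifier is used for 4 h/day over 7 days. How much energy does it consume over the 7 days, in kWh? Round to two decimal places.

Runtime = 4 h/day × 7 days = 28 h
Energy = 0.33 kW × 28 h = 9.24 kWh

9.24 kWh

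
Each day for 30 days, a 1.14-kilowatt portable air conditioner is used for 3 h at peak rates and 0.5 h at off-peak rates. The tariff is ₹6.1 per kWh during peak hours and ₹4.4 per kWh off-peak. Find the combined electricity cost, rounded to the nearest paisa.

Peak energy = 1.14 kW × 3 h × 30 = 102.6 kWh
Off-peak energy = 1.14 kW × 0.5 h × 30 = 17.1 kWh
Cost = 102.6 × ₹6.1 + 17.1 × ₹4.4 = ₹625.86 + ₹75.24 = ₹701.10

₹701.10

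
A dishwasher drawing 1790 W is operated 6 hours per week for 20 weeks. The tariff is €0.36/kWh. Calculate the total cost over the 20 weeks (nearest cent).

€77.33

Runtime = 6 h/week × 20 weeks = 120 h
Energy = 1.79 kW × 120 h = 214.8 kWh
Cost = 214.8 kWh × €0.36/kWh = €77.33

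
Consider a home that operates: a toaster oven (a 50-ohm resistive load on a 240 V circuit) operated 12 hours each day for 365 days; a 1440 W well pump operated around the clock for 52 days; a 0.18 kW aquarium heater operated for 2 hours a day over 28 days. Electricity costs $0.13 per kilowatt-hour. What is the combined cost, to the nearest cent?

$890.88

toaster oven: Power = V²/R = 240²/50 = 1152 W = 1.152 kW
toaster oven: Runtime = 12 h/day × 365 days = 4380 h
toaster oven: 1.152 kW × 4380 h = 5045.76 kWh
well pump: Runtime = 24 h × 52 = 1248 h
well pump: 1.44 kW × 1248 h = 1797.12 kWh
aquarium heater: Runtime = 2 h/day × 28 days = 56 h
aquarium heater: 0.18 kW × 56 h = 10.08 kWh
Total energy = 6852.96 kWh
Cost = 6852.96 × $0.13 = $890.88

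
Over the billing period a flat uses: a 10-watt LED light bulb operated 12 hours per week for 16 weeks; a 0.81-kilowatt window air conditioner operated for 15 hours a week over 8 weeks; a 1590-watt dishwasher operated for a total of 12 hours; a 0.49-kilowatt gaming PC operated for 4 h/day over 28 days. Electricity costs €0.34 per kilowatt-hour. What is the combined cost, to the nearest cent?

€58.85

LED light bulb: Runtime = 12 h/week × 16 weeks = 192 h
LED light bulb: 0.01 kW × 192 h = 1.92 kWh
window air conditioner: Runtime = 15 h/week × 8 weeks = 120 h
window air conditioner: 0.81 kW × 120 h = 97.2 kWh
dishwasher: 1.59 kW × 12 h = 19.08 kWh
gaming PC: Runtime = 4 h/day × 28 days = 112 h
gaming PC: 0.49 kW × 112 h = 54.88 kWh
Total energy = 173.08 kWh
Cost = 173.08 × €0.34 = €58.85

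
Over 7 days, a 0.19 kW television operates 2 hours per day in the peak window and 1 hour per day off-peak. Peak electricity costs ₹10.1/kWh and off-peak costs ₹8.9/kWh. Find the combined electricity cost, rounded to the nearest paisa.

Peak energy = 0.19 kW × 2 h × 7 = 2.66 kWh
Off-peak energy = 0.19 kW × 1 h × 7 = 1.33 kWh
Cost = 2.66 × ₹10.1 + 1.33 × ₹8.9 = ₹26.866 + ₹11.837 = ₹38.70

₹38.70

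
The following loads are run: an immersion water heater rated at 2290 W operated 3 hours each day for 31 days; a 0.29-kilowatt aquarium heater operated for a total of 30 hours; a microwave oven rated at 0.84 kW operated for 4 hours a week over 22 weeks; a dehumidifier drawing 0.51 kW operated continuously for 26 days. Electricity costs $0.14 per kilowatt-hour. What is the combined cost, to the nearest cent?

$85.94

immersion water heater: Runtime = 3 h/day × 31 days = 93 h
immersion water heater: 2.29 kW × 93 h = 212.97 kWh
aquarium heater: 0.29 kW × 30 h = 8.7 kWh
microwave oven: Runtime = 4 h/week × 22 weeks = 88 h
microwave oven: 0.84 kW × 88 h = 73.92 kWh
dehumidifier: Runtime = 24 h × 26 = 624 h
dehumidifier: 0.51 kW × 624 h = 318.24 kWh
Total energy = 613.83 kWh
Cost = 613.83 × $0.14 = $85.94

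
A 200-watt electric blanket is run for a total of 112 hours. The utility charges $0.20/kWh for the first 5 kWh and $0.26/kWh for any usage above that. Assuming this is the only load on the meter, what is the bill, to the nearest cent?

Energy = 0.2 kW × 112 h = 22.4 kWh
Tier 1 (0–5 kWh): 5 × $0.20 = $1
Above 5 kWh: 17.4 × $0.26 = $4.524
Bill = $5.52

$5.52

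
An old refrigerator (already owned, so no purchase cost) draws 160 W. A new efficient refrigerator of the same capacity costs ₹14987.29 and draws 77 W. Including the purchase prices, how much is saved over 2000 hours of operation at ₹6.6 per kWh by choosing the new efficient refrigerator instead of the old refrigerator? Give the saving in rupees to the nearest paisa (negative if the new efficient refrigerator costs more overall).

-₹13891.69

old refrigerator: ₹0.00 + (160/1000) kW × 2000 h × ₹6.6 = ₹0.00 + ₹2112 = ₹2112
new efficient refrigerator: ₹14987.29 + (77/1000) kW × 2000 h × ₹6.6 = ₹14987.29 + ₹1016.4 = ₹16003.69
Saving = ₹2112 − ₹16003.69 = −₹13891.69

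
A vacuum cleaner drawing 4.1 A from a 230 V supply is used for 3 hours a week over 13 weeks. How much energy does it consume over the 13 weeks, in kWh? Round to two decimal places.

36.78 kWh

Power = 4.1 A × 230 V = 943 W = 0.943 kW
Runtime = 3 h/week × 13 weeks = 39 h
Energy = 0.943 kW × 39 h = 36.777 kWh ≈ 36.78 kWh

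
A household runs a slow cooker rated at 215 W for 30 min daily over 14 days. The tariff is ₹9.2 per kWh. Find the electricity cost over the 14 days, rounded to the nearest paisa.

Runtime = 30 min × 14 = 420 min = 7 h
Energy = 0.215 kW × 7 h = 1.505 kWh
Cost = 1.505 kWh × ₹9.2/kWh = ₹13.85

₹13.85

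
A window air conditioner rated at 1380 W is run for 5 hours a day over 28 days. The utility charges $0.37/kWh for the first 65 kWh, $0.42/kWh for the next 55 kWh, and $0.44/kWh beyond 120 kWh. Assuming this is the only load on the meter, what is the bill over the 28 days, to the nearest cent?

Runtime = 5 h/day × 28 days = 140 h
Energy = 1.38 kW × 140 h = 193.2 kWh
Tier 1 (0–65 kWh): 65 × $0.37 = $24.05
Tier 2 (65–120 kWh): 55 × $0.42 = $23.1
Above 120 kWh: 73.2 × $0.44 = $32.208
Bill = $79.36

$79.36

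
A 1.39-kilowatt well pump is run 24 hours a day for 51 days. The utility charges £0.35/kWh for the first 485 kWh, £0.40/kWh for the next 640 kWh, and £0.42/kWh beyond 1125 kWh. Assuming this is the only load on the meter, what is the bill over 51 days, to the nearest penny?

Runtime = 24 h × 51 = 1224 h
Energy = 1.39 kW × 1224 h = 1701.36 kWh
Tier 1 (0–485 kWh): 485 × £0.35 = £169.75
Tier 2 (485–1125 kWh): 640 × £0.40 = £256
Above 1125 kWh: 576.36 × £0.42 = £242.0712
Bill = £667.82

£667.82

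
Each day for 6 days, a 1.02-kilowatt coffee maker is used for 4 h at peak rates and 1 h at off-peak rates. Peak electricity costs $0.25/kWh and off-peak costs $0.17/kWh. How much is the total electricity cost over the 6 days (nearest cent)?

Peak energy = 1.02 kW × 4 h × 6 = 24.48 kWh
Off-peak energy = 1.02 kW × 1 h × 6 = 6.12 kWh
Cost = 24.48 × $0.25 + 6.12 × $0.17 = $6.12 + $1.0404 = $7.16

$7.16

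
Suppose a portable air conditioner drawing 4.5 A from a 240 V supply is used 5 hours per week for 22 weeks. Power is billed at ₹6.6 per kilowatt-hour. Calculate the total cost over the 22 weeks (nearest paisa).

₹784.08

Power = 4.5 A × 240 V = 1080 W = 1.08 kW
Runtime = 5 h/week × 22 weeks = 110 h
Energy = 1.08 kW × 110 h = 118.8 kWh
Cost = 118.8 kWh × ₹6.6/kWh = ₹784.08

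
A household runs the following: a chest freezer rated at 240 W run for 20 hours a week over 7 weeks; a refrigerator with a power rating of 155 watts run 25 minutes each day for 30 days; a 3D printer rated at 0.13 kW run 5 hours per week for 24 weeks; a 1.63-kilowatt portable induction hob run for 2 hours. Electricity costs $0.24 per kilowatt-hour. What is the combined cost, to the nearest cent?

$13.06

chest freezer: Runtime = 20 h/week × 7 weeks = 140 h
chest freezer: 0.24 kW × 140 h = 33.6 kWh
refrigerator: Runtime = 25 min × 30 = 750 min = 12.5 h
refrigerator: 0.155 kW × 12.5 h = 1.9375 kWh
3D printer: Runtime = 5 h/week × 24 weeks = 120 h
3D printer: 0.13 kW × 120 h = 15.6 kWh
portable induction hob: 1.63 kW × 2 h = 3.26 kWh
Total energy = 54.3975 kWh
Cost = 54.3975 × $0.24 = $13.06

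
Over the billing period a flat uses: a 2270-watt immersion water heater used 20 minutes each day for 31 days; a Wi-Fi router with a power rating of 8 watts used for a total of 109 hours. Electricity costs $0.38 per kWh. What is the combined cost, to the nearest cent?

$9.24

immersion water heater: Runtime = 20 min × 31 = 620 min = 10.333333… h
immersion water heater: 2.27 kW × 10.333333… h = 23.456666… kWh
Wi-Fi router: 0.008 kW × 109 h = 0.872 kWh
Total energy = 24.328666… kWh
Cost = 24.328666… × $0.38 = $9.24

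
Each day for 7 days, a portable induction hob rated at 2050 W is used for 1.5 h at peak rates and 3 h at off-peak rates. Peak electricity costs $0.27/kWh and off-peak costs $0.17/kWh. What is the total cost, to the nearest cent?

$13.13

Peak energy = 2.05 kW × 1.5 h × 7 = 21.525 kWh
Off-peak energy = 2.05 kW × 3 h × 7 = 43.05 kWh
Cost = 21.525 × $0.27 + 43.05 × $0.17 = $5.81175 + $7.3185 = $13.13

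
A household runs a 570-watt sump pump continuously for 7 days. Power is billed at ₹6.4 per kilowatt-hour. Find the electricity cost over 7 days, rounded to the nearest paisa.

Runtime = 24 h × 7 = 168 h
Energy = 0.57 kW × 168 h = 95.76 kWh
Cost = 95.76 kWh × ₹6.4/kWh = ₹612.86

₹612.86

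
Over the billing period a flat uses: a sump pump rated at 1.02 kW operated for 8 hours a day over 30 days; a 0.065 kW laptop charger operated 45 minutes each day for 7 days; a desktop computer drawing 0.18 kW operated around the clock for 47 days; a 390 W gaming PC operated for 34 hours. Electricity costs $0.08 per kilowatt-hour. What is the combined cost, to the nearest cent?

$36.92

sump pump: Runtime = 8 h/day × 30 days = 240 h
sump pump: 1.02 kW × 240 h = 244.8 kWh
laptop charger: Runtime = 45 min × 7 = 315 min = 5.25 h
laptop charger: 0.065 kW × 5.25 h = 0.34125 kWh
desktop computer: Runtime = 24 h × 47 = 1128 h
desktop computer: 0.18 kW × 1128 h = 203.04 kWh
gaming PC: 0.39 kW × 34 h = 13.26 kWh
Total energy = 461.44125 kWh
Cost = 461.44125 × $0.08 = $36.92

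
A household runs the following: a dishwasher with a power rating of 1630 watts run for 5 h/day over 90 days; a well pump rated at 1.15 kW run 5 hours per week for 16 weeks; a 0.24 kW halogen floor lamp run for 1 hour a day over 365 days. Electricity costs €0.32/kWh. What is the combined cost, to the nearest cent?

dishwasher: Runtime = 5 h/day × 90 days = 450 h
dishwasher: 1.63 kW × 450 h = 733.5 kWh
well pump: Runtime = 5 h/week × 16 weeks = 80 h
well pump: 1.15 kW × 80 h = 92 kWh
halogen floor lamp: Runtime = 1 h/day × 365 days = 365 h
halogen floor lamp: 0.24 kW × 365 h = 87.6 kWh
Total energy = 913.1 kWh
Cost = 913.1 × €0.32 = €292.19

€292.19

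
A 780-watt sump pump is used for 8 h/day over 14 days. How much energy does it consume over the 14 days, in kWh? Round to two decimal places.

Runtime = 8 h/day × 14 days = 112 h
Energy = 0.78 kW × 112 h = 87.36 kWh

87.36 kWh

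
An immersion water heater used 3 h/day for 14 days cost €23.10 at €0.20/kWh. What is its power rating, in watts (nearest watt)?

Energy = €23.10 ÷ €0.20/kWh = 115.5 kWh
Runtime = 3 h/day × 14 days = 42 h
Power = 115.5 kWh ÷ 42 h = 2.75 kW = 2750 W

2750 W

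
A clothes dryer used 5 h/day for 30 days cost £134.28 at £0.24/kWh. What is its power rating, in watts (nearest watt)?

3730 W

Energy = £134.28 ÷ £0.24/kWh = 559.5 kWh
Runtime = 5 h/day × 30 days = 150 h
Power = 559.5 kWh ÷ 150 h = 3.73 kW = 3730 W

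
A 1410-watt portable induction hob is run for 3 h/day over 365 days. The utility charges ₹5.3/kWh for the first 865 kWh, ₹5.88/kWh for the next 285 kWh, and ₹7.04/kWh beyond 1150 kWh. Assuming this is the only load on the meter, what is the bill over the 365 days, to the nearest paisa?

₹9033.71

Runtime = 3 h/day × 365 days = 1095 h
Energy = 1.41 kW × 1095 h = 1543.95 kWh
Tier 1 (0–865 kWh): 865 × ₹5.3 = ₹4584.5
Tier 2 (865–1150 kWh): 285 × ₹5.88 = ₹1675.8
Above 1150 kWh: 393.95 × ₹7.04 = ₹2773.408
Bill = ₹9033.71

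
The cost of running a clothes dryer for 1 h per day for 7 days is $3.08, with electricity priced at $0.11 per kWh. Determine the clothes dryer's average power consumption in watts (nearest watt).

4000 W

Energy = $3.08 ÷ $0.11/kWh = 28 kWh
Runtime = 1 h/day × 7 days = 7 h
Power = 28 kWh ÷ 7 h = 4 kW = 4000 W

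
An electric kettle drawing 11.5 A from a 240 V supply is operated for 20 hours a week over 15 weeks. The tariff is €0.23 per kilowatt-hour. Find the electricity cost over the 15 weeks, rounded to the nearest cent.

€190.44

Power = 11.5 A × 240 V = 2760 W = 2.76 kW
Runtime = 20 h/week × 15 weeks = 300 h
Energy = 2.76 kW × 300 h = 828 kWh
Cost = 828 kWh × €0.23/kWh = €190.44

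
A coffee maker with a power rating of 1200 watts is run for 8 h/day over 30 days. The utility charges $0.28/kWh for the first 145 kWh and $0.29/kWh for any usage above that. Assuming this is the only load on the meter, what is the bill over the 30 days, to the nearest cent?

Runtime = 8 h/day × 30 days = 240 h
Energy = 1.2 kW × 240 h = 288 kWh
Tier 1 (0–145 kWh): 145 × $0.28 = $40.6
Above 145 kWh: 143 × $0.29 = $41.47
Bill = $82.07

$82.07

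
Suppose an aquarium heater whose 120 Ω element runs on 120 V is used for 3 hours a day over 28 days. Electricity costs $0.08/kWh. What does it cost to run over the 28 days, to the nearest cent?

$0.81

Power = V²/R = 120²/120 = 120 W = 0.12 kW
Runtime = 3 h/day × 28 days = 84 h
Energy = 0.12 kW × 84 h = 10.08 kWh
Cost = 10.08 kWh × $0.08/kWh = $0.81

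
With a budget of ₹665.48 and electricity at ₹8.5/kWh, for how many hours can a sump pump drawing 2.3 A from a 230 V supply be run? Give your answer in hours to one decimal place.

Power = 2.3 A × 230 V = 529 W = 0.529 kW
Energy available = ₹665.48 ÷ ₹8.5/kWh = 78.2918 kWh
Hours = 78.2918 kWh ÷ 0.529 kW = 148.0 h

148.0 h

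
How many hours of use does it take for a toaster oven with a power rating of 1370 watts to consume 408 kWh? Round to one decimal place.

Hours = 408 kWh ÷ 1.37 kW = 297.8 h

297.8 h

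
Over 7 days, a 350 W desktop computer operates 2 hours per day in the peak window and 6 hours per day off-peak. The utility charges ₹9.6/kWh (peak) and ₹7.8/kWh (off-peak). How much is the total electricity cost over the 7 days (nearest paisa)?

Peak energy = 0.35 kW × 2 h × 7 = 4.9 kWh
Off-peak energy = 0.35 kW × 6 h × 7 = 14.7 kWh
Cost = 4.9 × ₹9.6 + 14.7 × ₹7.8 = ₹47.04 + ₹114.66 = ₹161.70

₹161.70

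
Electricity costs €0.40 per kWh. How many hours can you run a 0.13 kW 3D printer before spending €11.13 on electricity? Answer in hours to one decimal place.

214.0 h

Energy available = €11.13 ÷ €0.40/kWh = 27.825 kWh
Hours = 27.825 kWh ÷ 0.13 kW = 214.0 h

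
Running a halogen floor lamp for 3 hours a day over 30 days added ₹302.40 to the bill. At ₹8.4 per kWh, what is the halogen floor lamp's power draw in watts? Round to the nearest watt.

Energy = ₹302.40 ÷ ₹8.4/kWh = 36 kWh
Runtime = 3 h/day × 30 days = 90 h
Power = 36 kWh ÷ 90 h = 0.4 kW = 400 W

400 W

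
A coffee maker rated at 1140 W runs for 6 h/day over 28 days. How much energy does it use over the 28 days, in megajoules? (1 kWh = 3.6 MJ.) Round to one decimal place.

689.5 MJ

Runtime = 6 h/day × 28 days = 168 h
Energy = 1.14 kW × 168 h = 191.52 kWh
= 191.52 × 3.6 MJ = 689.5 MJ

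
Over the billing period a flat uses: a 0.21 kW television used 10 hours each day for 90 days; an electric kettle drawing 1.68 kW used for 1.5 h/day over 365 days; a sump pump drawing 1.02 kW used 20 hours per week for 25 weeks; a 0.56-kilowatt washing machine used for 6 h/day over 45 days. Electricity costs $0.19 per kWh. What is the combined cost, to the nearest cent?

$336.30

television: Runtime = 10 h/day × 90 days = 900 h
television: 0.21 kW × 900 h = 189 kWh
electric kettle: Runtime = 1.5 h/day × 365 days = 547.5 h
electric kettle: 1.68 kW × 547.5 h = 919.8 kWh
sump pump: Runtime = 20 h/week × 25 weeks = 500 h
sump pump: 1.02 kW × 500 h = 510 kWh
washing machine: Runtime = 6 h/day × 45 days = 270 h
washing machine: 0.56 kW × 270 h = 151.2 kWh
Total energy = 1770 kWh
Cost = 1770 × $0.19 = $336.30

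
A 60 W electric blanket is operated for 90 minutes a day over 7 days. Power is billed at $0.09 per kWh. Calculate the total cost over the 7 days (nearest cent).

Runtime = 90 min × 7 = 630 min = 10.5 h
Energy = 0.06 kW × 10.5 h = 0.63 kWh
Cost = 0.63 kWh × $0.09/kWh = $0.06

$0.06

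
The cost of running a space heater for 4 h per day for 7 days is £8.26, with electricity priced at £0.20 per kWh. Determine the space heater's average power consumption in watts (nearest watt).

Energy = £8.26 ÷ £0.20/kWh = 41.3 kWh
Runtime = 4 h/day × 7 days = 28 h
Power = 41.3 kWh ÷ 28 h = 1.475 kW = 1475 W

1475 W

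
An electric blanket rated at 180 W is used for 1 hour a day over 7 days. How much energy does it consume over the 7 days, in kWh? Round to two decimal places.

Runtime = 1 h/day × 7 days = 7 h
Energy = 0.18 kW × 7 h = 1.26 kWh

1.26 kWh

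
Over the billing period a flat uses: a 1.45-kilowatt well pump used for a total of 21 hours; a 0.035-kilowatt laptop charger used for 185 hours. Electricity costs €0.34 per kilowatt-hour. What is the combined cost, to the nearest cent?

€12.55

well pump: 1.45 kW × 21 h = 30.45 kWh
laptop charger: 0.035 kW × 185 h = 6.475 kWh
Total energy = 36.925 kWh
Cost = 36.925 × €0.34 = €12.55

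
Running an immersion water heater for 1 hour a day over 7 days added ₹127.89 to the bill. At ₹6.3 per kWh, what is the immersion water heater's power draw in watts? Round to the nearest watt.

2900 W

Energy = ₹127.89 ÷ ₹6.3/kWh = 20.3 kWh
Runtime = 1 h/day × 7 days = 7 h
Power = 20.3 kWh ÷ 7 h = 2.9 kW = 2900 W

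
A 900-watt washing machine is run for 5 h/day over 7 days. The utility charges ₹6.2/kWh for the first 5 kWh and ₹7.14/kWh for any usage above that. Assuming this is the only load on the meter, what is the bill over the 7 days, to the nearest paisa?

₹220.21

Runtime = 5 h/day × 7 days = 35 h
Energy = 0.9 kW × 35 h = 31.5 kWh
Tier 1 (0–5 kWh): 5 × ₹6.2 = ₹31
Above 5 kWh: 26.5 × ₹7.14 = ₹189.21
Bill = ₹220.21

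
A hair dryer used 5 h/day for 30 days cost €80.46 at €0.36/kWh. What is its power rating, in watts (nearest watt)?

Energy = €80.46 ÷ €0.36/kWh = 223.5 kWh
Runtime = 5 h/day × 30 days = 150 h
Power = 223.5 kWh ÷ 150 h = 1.49 kW = 1490 W

1490 W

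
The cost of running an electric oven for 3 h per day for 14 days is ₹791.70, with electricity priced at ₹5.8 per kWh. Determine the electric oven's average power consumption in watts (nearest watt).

Energy = ₹791.70 ÷ ₹5.8/kWh = 136.5 kWh
Runtime = 3 h/day × 14 days = 42 h
Power = 136.5 kWh ÷ 42 h = 3.25 kW = 3250 W

3250 W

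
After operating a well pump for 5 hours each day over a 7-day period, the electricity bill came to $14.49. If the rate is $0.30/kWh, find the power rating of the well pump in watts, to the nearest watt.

1380 W

Energy = $14.49 ÷ $0.30/kWh = 48.3 kWh
Runtime = 5 h/day × 7 days = 35 h
Power = 48.3 kWh ÷ 35 h = 1.38 kW = 1380 W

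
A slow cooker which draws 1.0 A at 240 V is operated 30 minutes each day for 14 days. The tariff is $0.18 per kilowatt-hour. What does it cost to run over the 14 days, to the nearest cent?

Power = 1.0 A × 240 V = 240 W = 0.24 kW
Runtime = 30 min × 14 = 420 min = 7 h
Energy = 0.24 kW × 7 h = 1.68 kWh
Cost = 1.68 kWh × $0.18/kWh = $0.30

$0.30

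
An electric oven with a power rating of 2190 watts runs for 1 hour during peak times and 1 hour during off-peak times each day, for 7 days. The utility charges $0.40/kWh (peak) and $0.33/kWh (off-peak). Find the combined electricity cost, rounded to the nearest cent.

$11.19

Peak energy = 2.19 kW × 1 h × 7 = 15.33 kWh
Off-peak energy = 2.19 kW × 1 h × 7 = 15.33 kWh
Cost = 15.33 × $0.40 + 15.33 × $0.33 = $6.132 + $5.0589 = $11.19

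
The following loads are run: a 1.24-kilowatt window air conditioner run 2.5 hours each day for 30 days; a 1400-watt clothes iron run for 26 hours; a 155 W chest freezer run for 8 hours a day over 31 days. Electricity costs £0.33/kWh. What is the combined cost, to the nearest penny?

window air conditioner: Runtime = 2.5 h/day × 30 days = 75 h
window air conditioner: 1.24 kW × 75 h = 93 kWh
clothes iron: 1.4 kW × 26 h = 36.4 kWh
chest freezer: Runtime = 8 h/day × 31 days = 248 h
chest freezer: 0.155 kW × 248 h = 38.44 kWh
Total energy = 167.84 kWh
Cost = 167.84 × £0.33 = £55.39

£55.39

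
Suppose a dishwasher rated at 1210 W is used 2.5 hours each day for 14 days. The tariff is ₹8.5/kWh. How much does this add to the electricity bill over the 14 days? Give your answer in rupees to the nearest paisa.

₹359.98

Runtime = 2.5 h/day × 14 days = 35 h
Energy = 1.21 kW × 35 h = 42.35 kWh
Cost = 42.35 kWh × ₹8.5/kWh = ₹359.98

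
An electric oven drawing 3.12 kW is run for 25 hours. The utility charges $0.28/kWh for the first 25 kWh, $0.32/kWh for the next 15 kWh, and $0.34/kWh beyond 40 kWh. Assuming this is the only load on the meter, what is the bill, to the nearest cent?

Energy = 3.12 kW × 25 h = 78 kWh
Tier 1 (0–25 kWh): 25 × $0.28 = $7
Tier 2 (25–40 kWh): 15 × $0.32 = $4.8
Above 40 kWh: 38 × $0.34 = $12.92
Bill = $24.72

$24.72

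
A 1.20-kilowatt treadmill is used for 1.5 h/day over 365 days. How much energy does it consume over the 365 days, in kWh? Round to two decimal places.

Runtime = 1.5 h/day × 365 days = 547.5 h
Energy = 1.2 kW × 547.5 h = 657 kWh

657.00 kWh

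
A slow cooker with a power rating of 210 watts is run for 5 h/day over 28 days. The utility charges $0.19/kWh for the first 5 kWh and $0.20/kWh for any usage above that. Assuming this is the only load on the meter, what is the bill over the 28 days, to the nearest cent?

Runtime = 5 h/day × 28 days = 140 h
Energy = 0.21 kW × 140 h = 29.4 kWh
Tier 1 (0–5 kWh): 5 × $0.19 = $0.95
Above 5 kWh: 24.4 × $0.20 = $4.88
Bill = $5.83

$5.83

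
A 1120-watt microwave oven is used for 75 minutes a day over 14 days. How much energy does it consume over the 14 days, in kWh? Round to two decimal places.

19.60 kWh

Runtime = 75 min × 14 = 1050 min = 17.5 h
Energy = 1.12 kW × 17.5 h = 19.6 kWh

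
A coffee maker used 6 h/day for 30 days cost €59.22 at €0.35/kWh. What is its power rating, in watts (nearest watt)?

940 W

Energy = €59.22 ÷ €0.35/kWh = 169.2 kWh
Runtime = 6 h/day × 30 days = 180 h
Power = 169.2 kWh ÷ 180 h = 0.94 kW = 940 W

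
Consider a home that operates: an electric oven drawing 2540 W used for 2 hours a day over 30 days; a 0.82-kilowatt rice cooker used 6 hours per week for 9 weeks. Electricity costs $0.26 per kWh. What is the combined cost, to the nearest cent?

electric oven: Runtime = 2 h/day × 30 days = 60 h
electric oven: 2.54 kW × 60 h = 152.4 kWh
rice cooker: Runtime = 6 h/week × 9 weeks = 54 h
rice cooker: 0.82 kW × 54 h = 44.28 kWh
Total energy = 196.68 kWh
Cost = 196.68 × $0.26 = $51.14

$51.14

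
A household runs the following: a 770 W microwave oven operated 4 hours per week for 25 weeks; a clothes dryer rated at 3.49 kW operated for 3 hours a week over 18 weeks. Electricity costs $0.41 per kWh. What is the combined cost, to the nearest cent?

$108.84

microwave oven: Runtime = 4 h/week × 25 weeks = 100 h
microwave oven: 0.77 kW × 100 h = 77 kWh
clothes dryer: Runtime = 3 h/week × 18 weeks = 54 h
clothes dryer: 3.49 kW × 54 h = 188.46 kWh
Total energy = 265.46 kWh
Cost = 265.46 × $0.41 = $108.84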